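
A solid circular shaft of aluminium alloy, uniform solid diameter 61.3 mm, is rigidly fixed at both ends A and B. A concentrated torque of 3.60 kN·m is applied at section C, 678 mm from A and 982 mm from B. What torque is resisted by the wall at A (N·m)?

With uniform GJ and both ends fixed, compatibility θ_AC = θ_CB gives T_A·a = T_B·b, together with T_A + T_B = T₀.
T_A = T₀·b/(a+b) = 3600·982/1660 = 2130 N·m; T_B = 1470 N·m.

2130 N·m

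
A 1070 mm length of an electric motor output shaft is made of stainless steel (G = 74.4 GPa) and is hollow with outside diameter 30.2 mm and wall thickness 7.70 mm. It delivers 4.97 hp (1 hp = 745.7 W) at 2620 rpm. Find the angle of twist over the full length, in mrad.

2.52 mrad

ω = 2π·2620/60 = 274.4 rad/s, so T = P/ω = 4.97×745.7 / 274.4 = 13.51 N·m.
J = π(d_o⁴ − d_i⁴)/32 = π(0.0302⁴ − 0.0148⁴)/32 = 7.695×10^-8 m⁴.
θ = T·L/(G·J) = 13.51 × 1.07 / (74.4×10⁹ × 7.695×10^-8) = 2.524×10^-3 rad.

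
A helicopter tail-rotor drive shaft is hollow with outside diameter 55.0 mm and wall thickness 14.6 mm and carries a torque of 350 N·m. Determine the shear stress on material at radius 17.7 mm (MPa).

J = π(d_o⁴ − d_i⁴)/32 = π(0.0550⁴ − 0.0258⁴)/32 = 8.549×10^-7 m⁴.
Shear stress varies linearly with radius: τ = T·r/J = 350.0 × 0.0177 / 8.549×10^-7 = 7.247×10^6 Pa.

7.25 MPa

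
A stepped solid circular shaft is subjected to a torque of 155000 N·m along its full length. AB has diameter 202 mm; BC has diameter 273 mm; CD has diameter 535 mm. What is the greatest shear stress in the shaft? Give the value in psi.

13900 psi

Under the same torque, τ_max = 16T/(πd³) is largest where d is smallest — segment AB (d = 202 mm).
τ_max = 16·155000/(π·(0.202)³) = 9.577×10^7 Pa.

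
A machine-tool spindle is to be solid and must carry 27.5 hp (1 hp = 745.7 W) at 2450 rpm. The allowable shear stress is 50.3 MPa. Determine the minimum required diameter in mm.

20.1 mm

ω = 2π·2450/60 = 256.6 rad/s, so T = P/ω = 27.5×745.7 / 256.6 = 79.93 N·m.
For a solid shaft τ_max = 16T/(πd³), so d = (16T/(π τ_allow))^(1/3) = (16·79.93/(π·5.03×10^7))^(1/3) = 0.02008 m.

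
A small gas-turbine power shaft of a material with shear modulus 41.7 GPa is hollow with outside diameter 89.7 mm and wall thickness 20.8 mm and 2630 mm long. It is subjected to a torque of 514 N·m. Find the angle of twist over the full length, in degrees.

J = π(d_o⁴ − d_i⁴)/32 = π(0.0897⁴ − 0.0481⁴)/32 = 5.830×10^-6 m⁴.
θ = T·L/(G·J) = 514.0 × 2.63 / (41.7×10⁹ × 5.830×10^-6) = 5.560×10^-3 rad.

0.319°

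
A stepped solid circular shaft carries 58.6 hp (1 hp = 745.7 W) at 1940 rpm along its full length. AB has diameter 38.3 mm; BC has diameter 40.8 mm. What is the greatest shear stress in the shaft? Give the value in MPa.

ω = 2π·1940/60 = 203.2 rad/s, so T = P/ω = 58.6×745.7 / 203.2 = 215.1 N·m.
Under the same torque, τ_max = 16T/(πd³) is largest where d is smallest — segment AB (d = 38.3 mm).
τ_max = 16·215.1/(π·(0.0383)³) = 1.950×10^7 Pa.

19.5 MPa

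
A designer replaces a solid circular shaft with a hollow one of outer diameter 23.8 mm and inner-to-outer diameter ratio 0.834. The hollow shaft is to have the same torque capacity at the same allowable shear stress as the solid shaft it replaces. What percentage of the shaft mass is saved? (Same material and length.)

52.7 %

Equal τ_max and T ⇒ the solid shaft needs d_s³ = d_o³(1−k⁴), so d_s = 23.8·(1−0.834⁴)^(1/3) = 19.09 mm.
Area ratio A_h/A_s = d_o²(1−k²)/d_s² = (1−k²)/(1−k⁴)^(2/3) = 0.4731.
Mass saving = 1 − 0.4731 = 52.7 %.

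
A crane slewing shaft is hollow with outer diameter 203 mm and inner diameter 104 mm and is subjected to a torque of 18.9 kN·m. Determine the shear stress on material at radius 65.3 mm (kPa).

7950 kPa

J = π(d_o⁴ − d_i⁴)/32 = π(0.203⁴ − 0.104⁴)/32 = 1.552×10^-4 m⁴.
Shear stress varies linearly with radius: τ = T·r/J = 18900 × 0.0653 / 1.552×10^-4 = 7.950×10^6 Pa.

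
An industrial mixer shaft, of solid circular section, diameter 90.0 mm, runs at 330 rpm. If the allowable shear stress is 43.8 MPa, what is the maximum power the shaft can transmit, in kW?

217 kW

J = πd⁴/32 = π(0.0900)⁴/32 = 6.441×10^-6 m⁴.
T_max = τ_allow·J/r = 4.38×10^7 × 6.441×10^-6 / 0.0450 = 6269 N·m.
ω = 2π·330/60 = 34.56 rad/s, so P_max = T_max·ω = 2.167×10^5 W.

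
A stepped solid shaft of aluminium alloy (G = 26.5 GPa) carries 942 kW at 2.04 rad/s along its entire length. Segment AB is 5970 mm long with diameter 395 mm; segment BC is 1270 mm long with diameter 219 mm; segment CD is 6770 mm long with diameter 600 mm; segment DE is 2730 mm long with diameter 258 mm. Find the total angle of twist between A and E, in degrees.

ω = 2.04 rad/s, so T = P/ω = 942×10³ / 2.040 = 461800 N·m.
J_AB = π(0.395)⁴/32 = 2.39×10^-3 m⁴; J_BC = π(0.219)⁴/32 = 2.26×10^-4 m⁴; J_CD = π(0.600)⁴/32 = 0.0127 m⁴; J_DE = π(0.258)⁴/32 = 4.35×10^-4 m⁴.
θ = (T/G)·Σ L_i/J_i = (461800/26.5×10⁹)·(5.97/2.39×10^-3 + 1.27/2.26×10^-4 + 6.77/0.0127 + 2.73/4.35×10^-4) = 0.2602 rad.

14.9°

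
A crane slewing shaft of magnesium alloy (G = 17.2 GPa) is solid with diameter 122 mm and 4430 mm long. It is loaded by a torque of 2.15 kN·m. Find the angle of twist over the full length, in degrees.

J = πd⁴/32 = π(0.122)⁴/32 = 2.175×10^-5 m⁴.
θ = T·L/(G·J) = 2150 × 4.43 / (17.2×10⁹ × 2.175×10^-5) = 0.02546 rad.

1.46°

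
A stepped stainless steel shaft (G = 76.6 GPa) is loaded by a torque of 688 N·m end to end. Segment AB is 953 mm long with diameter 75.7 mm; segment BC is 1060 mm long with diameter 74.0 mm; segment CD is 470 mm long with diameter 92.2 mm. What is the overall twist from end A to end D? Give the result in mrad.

6.48 mrad

J_AB = π(0.0757)⁴/32 = 3.22×10^-6 m⁴; J_BC = π(0.0740)⁴/32 = 2.94×10^-6 m⁴; J_CD = π(0.0922)⁴/32 = 7.09×10^-6 m⁴.
θ = (T/G)·Σ L_i/J_i = (688.0/76.6×10⁹)·(0.953/3.22×10^-6 + 1.06/2.94×10^-6 + 0.470/7.09×10^-6) = 6.484×10^-3 rad.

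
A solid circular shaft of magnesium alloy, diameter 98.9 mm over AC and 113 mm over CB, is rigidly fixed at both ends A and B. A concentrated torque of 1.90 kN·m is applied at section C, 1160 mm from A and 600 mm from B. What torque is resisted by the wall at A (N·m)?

Compatibility: T_A·a/J_AC = T_B·b/J_CB with T_A + T_B = T₀.
J_AC = 9.39×10^-6 m⁴, J_CB = 1.60×10^-5 m⁴, so T_A = T₀·(J_AC/a)/((J_AC/a)+(J_CB/b)) = 442.4 N·m, T_B = 1458 N·m.

442 N·m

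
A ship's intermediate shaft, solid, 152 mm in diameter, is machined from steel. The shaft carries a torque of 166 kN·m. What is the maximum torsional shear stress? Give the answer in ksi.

J = πd⁴/32 = π(0.152)⁴/32 = 5.241×10^-5 m⁴.
τ_max = T·r/J = 166000 × 0.0760 / 5.241×10^-5 = 2.407×10^8 Pa.

34.9 ksi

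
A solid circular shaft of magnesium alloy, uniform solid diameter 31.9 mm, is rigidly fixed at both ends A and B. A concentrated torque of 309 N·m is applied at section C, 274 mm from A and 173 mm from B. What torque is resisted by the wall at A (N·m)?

With uniform GJ and both ends fixed, compatibility θ_AC = θ_CB gives T_A·a = T_B·b, together with T_A + T_B = T₀.
T_A = T₀·b/(a+b) = 309.0·173/447.0 = 119.6 N·m; T_B = 189.4 N·m.

120 N·m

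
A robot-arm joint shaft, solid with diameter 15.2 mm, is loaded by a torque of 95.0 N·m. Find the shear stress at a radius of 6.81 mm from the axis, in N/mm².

J = πd⁴/32 = π(0.0152)⁴/32 = 5.241×10^-9 m⁴.
Shear stress varies linearly with radius: τ = T·r/J = 95.00 × 0.00681 / 5.241×10^-9 = 1.235×10^8 Pa.

123 N/mm²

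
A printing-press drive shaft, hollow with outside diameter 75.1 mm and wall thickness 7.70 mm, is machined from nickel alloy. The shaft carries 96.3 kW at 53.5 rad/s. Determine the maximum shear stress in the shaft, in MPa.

36.0 MPa

ω = 53.5 rad/s, so T = P/ω = 96.3×10³ / 53.50 = 1800 N·m.
J = π(d_o⁴ − d_i⁴)/32 = π(0.0751⁴ − 0.0597⁴)/32 = 1.876×10^-6 m⁴.
τ_max = T·r/J = 1800 × 0.0376 / 1.876×10^-6 = 3.603×10^7 Pa.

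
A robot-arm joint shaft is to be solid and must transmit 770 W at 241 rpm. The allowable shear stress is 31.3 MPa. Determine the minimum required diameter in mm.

17.1 mm

ω = 2π·241/60 = 25.24 rad/s, so T = P/ω = 770 / 25.24 = 30.51 N·m.
For a solid shaft τ_max = 16T/(πd³), so d = (16T/(π τ_allow))^(1/3) = (16·30.51/(π·3.13×10^7))^(1/3) = 0.01706 m.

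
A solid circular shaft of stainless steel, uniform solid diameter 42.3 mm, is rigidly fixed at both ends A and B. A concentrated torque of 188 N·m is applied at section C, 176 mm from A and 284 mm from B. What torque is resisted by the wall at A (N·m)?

116 N·m

With uniform GJ and both ends fixed, compatibility θ_AC = θ_CB gives T_A·a = T_B·b, together with T_A + T_B = T₀.
T_A = T₀·b/(a+b) = 188.0·284/460.0 = 116.1 N·m; T_B = 71.93 N·m.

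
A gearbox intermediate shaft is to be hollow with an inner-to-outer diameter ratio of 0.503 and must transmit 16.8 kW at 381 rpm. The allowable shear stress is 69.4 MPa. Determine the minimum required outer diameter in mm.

32.1 mm

ω = 2π·381/60 = 39.90 rad/s, so T = P/ω = 16.8×10³ / 39.90 = 421.1 N·m.
For a hollow shaft with d_i/d_o = 0.503: τ_max = 16T/(π d_o³ (1−k⁴)), so d_o = [16T/(π τ_allow (1−k⁴))]^(1/3) = [16·421.1/(π·6.94×10^7·0.9360)]^(1/3) = 0.03208 m.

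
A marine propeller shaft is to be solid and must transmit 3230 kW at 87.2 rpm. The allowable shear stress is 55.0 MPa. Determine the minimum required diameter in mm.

320 mm

ω = 2π·87.2/60 = 9.132 rad/s, so T = P/ω = 3230×10³ / 9.132 = 353700 N·m.
For a solid shaft τ_max = 16T/(πd³), so d = (16T/(π τ_allow))^(1/3) = (16·353700/(π·5.50×10^7))^(1/3) = 0.3200 m.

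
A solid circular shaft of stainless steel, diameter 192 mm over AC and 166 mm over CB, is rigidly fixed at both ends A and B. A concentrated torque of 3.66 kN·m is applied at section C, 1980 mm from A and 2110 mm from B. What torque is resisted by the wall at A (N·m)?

2400 N·m

Compatibility: T_A·a/J_AC = T_B·b/J_CB with T_A + T_B = T₀.
J_AC = 1.33×10^-4 m⁴, J_CB = 7.45×10^-5 m⁴, so T_A = T₀·(J_AC/a)/((J_AC/a)+(J_CB/b)) = 2401 N·m, T_B = 1259 N·m.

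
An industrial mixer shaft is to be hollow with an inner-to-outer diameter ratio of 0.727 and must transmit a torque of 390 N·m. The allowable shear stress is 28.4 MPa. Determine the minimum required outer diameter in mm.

46.0 mm

For a hollow shaft with d_i/d_o = 0.727: τ_max = 16T/(π d_o³ (1−k⁴)), so d_o = [16T/(π τ_allow (1−k⁴))]^(1/3) = [16·390.0/(π·2.84×10^7·0.7207)]^(1/3) = 0.04595 m.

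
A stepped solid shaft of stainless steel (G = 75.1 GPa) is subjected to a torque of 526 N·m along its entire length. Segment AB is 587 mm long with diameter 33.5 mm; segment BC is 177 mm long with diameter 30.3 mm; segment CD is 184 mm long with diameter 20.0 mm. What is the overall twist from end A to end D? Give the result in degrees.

J_AB = π(0.0335)⁴/32 = 1.24×10^-7 m⁴; J_BC = π(0.0303)⁴/32 = 8.28×10^-8 m⁴; J_CD = π(0.0200)⁴/32 = 1.57×10^-8 m⁴.
θ = (T/G)·Σ L_i/J_i = (526.0/75.1×10⁹)·(0.587/1.24×10^-7 + 0.177/8.28×10^-8 + 0.184/1.57×10^-8) = 0.1303 rad.

7.46°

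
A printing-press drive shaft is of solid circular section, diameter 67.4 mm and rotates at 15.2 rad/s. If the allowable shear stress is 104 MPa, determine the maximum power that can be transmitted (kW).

95.0 kW

J = πd⁴/32 = π(0.0674)⁴/32 = 2.026×10^-6 m⁴.
T_max = τ_allow·J/r = 1.04×10^8 × 2.026×10^-6 / 0.0337 = 6252 N·m.
ω = 15.2 rad/s, so P_max = T_max·ω = 9.504×10^4 W.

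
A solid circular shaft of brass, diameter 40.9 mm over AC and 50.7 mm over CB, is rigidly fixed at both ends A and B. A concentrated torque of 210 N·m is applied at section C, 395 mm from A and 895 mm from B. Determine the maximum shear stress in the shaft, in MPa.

Compatibility: T_A·a/J_AC = T_B·b/J_CB with T_A + T_B = T₀.
J_AC = 2.75×10^-7 m⁴, J_CB = 6.49×10^-7 m⁴, so T_A = T₀·(J_AC/a)/((J_AC/a)+(J_CB/b)) = 102.8 N·m, T_B = 107.2 N·m.
τ in each portion: τ_AC = 7.65×10^6 Pa, τ_CB = 4.19×10^6 Pa; maximum is in AC.
τ_max = T_AC·r/J = 102.8·0.0204/2.75×10^-7 = 7.655×10^6 Pa.

7.65 MPa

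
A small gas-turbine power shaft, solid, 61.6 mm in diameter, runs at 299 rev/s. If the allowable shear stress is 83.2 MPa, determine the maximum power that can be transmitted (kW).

7170 kW

J = πd⁴/32 = π(0.0616)⁴/32 = 1.414×10^-6 m⁴.
T_max = τ_allow·J/r = 8.32×10^7 × 1.414×10^-6 / 0.0308 = 3819 N·m.
ω = 2π·299 = 1879 rad/s, so P_max = T_max·ω = 7.174×10^6 W.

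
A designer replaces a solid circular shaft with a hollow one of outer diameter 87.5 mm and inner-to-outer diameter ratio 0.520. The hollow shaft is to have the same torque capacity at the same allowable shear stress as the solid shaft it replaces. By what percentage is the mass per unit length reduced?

Equal τ_max and T ⇒ the solid shaft needs d_s³ = d_o³(1−k⁴), so d_s = 87.5·(1−0.520⁴)^(1/3) = 85.31 mm.
Area ratio A_h/A_s = d_o²(1−k²)/d_s² = (1−k²)/(1−k⁴)^(2/3) = 0.7675.
Mass saving = 1 − 0.7675 = 23.3 %.

23.3 %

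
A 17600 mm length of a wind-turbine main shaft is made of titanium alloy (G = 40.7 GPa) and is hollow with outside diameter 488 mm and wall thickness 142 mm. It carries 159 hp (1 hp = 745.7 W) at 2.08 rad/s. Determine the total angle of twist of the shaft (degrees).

0.262°

ω = 2.08 rad/s, so T = P/ω = 159×745.7 / 2.080 = 57000 N·m.
J = π(d_o⁴ − d_i⁴)/32 = π(0.488⁴ − 0.204⁴)/32 = 5.398×10^-3 m⁴.
θ = T·L/(G·J) = 57000 × 17.6 / (40.7×10⁹ × 5.398×10^-3) = 4.567×10^-3 rad.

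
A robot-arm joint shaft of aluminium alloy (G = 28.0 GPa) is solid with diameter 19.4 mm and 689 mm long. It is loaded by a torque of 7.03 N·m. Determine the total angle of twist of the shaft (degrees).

0.713°

J = πd⁴/32 = π(0.0194)⁴/32 = 1.391×10^-8 m⁴.
θ = T·L/(G·J) = 7.030 × 0.689 / (28.0×10⁹ × 1.391×10^-8) = 0.01244 rad.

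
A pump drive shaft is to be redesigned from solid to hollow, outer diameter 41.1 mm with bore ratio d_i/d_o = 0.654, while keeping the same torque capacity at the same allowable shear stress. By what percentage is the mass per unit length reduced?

Equal τ_max and T ⇒ the solid shaft needs d_s³ = d_o³(1−k⁴), so d_s = 41.1·(1−0.654⁴)^(1/3) = 38.42 mm.
Area ratio A_h/A_s = d_o²(1−k²)/d_s² = (1−k²)/(1−k⁴)^(2/3) = 0.6548.
Mass saving = 1 − 0.6548 = 34.5 %.

34.5 %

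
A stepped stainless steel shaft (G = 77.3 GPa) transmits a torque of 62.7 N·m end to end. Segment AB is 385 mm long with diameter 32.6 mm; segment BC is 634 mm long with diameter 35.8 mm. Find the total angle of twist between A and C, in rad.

J_AB = π(0.0326)⁴/32 = 1.11×10^-7 m⁴; J_BC = π(0.0358)⁴/32 = 1.61×10^-7 m⁴.
θ = (T/G)·Σ L_i/J_i = (62.70/77.3×10⁹)·(0.385/1.11×10^-7 + 0.634/1.61×10^-7) = 6.005×10^-3 rad.

0.00601 rad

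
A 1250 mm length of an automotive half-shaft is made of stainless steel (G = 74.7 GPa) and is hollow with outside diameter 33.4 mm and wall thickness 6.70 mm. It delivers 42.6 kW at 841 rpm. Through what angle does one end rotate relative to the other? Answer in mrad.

76.0 mrad

ω = 2π·841/60 = 88.07 rad/s, so T = P/ω = 42.6×10³ / 88.07 = 483.7 N·m.
J = π(d_o⁴ − d_i⁴)/32 = π(0.0334⁴ − 0.0200⁴)/32 = 1.065×10^-7 m⁴.
θ = T·L/(G·J) = 483.7 × 1.25 / (74.7×10⁹ × 1.065×10^-7) = 0.07602 rad.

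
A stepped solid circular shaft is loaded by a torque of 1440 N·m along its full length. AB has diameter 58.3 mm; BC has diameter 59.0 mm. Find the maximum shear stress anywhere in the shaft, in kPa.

37000 kPa

Under the same torque, τ_max = 16T/(πd³) is largest where d is smallest — segment AB (d = 58.3 mm).
τ_max = 16·1440/(π·(0.0583)³) = 3.701×10^7 Pa.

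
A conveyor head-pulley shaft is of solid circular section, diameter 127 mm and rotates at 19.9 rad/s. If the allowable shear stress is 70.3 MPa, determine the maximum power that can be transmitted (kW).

563 kW

J = πd⁴/32 = π(0.127)⁴/32 = 2.554×10^-5 m⁴.
T_max = τ_allow·J/r = 7.03×10^7 × 2.554×10^-5 / 0.0635 = 28270 N·m.
ω = 19.9 rad/s, so P_max = T_max·ω = 5.627×10^5 W.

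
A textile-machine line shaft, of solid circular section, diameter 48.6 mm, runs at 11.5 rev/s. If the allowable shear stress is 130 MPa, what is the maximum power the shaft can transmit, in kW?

212 kW

J = πd⁴/32 = π(0.0486)⁴/32 = 5.477×10^-7 m⁴.
T_max = τ_allow·J/r = 1.30×10^8 × 5.477×10^-7 / 0.0243 = 2930 N·m.
ω = 2π·11.5 = 72.26 rad/s, so P_max = T_max·ω = 2.117×10^5 W.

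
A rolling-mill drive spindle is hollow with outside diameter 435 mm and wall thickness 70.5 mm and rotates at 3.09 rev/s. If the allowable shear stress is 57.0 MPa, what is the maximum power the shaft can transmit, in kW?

J = π(d_o⁴ − d_i⁴)/32 = π(0.435⁴ − 0.294⁴)/32 = 2.782×10^-3 m⁴.
T_max = τ_allow·J/r = 5.70×10^7 × 2.782×10^-3 / 0.217 = 729000 N·m.
ω = 2π·3.09 = 19.42 rad/s, so P_max = T_max·ω = 1.415×10^7 W.

14200 kW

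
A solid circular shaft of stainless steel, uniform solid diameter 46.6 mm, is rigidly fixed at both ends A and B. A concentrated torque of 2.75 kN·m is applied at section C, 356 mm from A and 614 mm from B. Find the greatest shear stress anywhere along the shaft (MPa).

With uniform GJ and both ends fixed, compatibility θ_AC = θ_CB gives T_A·a = T_B·b, together with T_A + T_B = T₀.
T_A = T₀·b/(a+b) = 2750·614/970.0 = 1741 N·m; T_B = 1009 N·m.
τ in each portion: τ_AC = 8.76×10^7 Pa, τ_CB = 5.08×10^7 Pa; maximum is in AC.
τ_max = T_AC·r/J = 1741·0.0233/4.63×10^-7 = 8.761×10^7 Pa.

87.6 MPa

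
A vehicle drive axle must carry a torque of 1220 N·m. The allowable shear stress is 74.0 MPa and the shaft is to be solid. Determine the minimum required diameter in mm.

43.8 mm

For a solid shaft τ_max = 16T/(πd³), so d = (16T/(π τ_allow))^(1/3) = (16·1220/(π·7.40×10^7))^(1/3) = 0.04379 m.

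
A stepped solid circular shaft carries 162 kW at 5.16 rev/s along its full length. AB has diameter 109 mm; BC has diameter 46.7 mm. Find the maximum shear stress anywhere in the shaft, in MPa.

ω = 2π·5.16 = 32.42 rad/s, so T = P/ω = 162×10³ / 32.42 = 4997 N·m.
Under the same torque, τ_max = 16T/(πd³) is largest where d is smallest — segment BC (d = 46.7 mm).
τ_max = 16·4997/(π·(0.0467)³) = 2.499×10^8 Pa.

250 MPa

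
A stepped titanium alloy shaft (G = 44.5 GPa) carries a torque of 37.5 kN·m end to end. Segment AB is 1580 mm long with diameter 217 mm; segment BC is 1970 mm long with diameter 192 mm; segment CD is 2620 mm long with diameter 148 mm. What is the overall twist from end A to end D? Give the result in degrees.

3.75°

J_AB = π(0.217)⁴/32 = 2.18×10^-4 m⁴; J_BC = π(0.192)⁴/32 = 1.33×10^-4 m⁴; J_CD = π(0.148)⁴/32 = 4.71×10^-5 m⁴.
θ = (T/G)·Σ L_i/J_i = (37500/44.5×10⁹)·(1.58/2.18×10^-4 + 1.97/1.33×10^-4 + 2.62/4.71×10^-5) = 0.06543 rad.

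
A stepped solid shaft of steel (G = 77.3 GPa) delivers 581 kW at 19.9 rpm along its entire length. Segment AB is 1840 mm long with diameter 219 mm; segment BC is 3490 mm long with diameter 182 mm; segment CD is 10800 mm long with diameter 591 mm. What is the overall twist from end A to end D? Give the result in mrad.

ω = 2π·19.9/60 = 2.084 rad/s, so T = P/ω = 581×10³ / 2.084 = 278800 N·m.
J_AB = π(0.219)⁴/32 = 2.26×10^-4 m⁴; J_BC = π(0.182)⁴/32 = 1.08×10^-4 m⁴; J_CD = π(0.591)⁴/32 = 0.0120 m⁴.
θ = (T/G)·Σ L_i/J_i = (278800/77.3×10⁹)·(1.84/2.26×10^-4 + 3.49/1.08×10^-4 + 10.8/0.0120) = 0.1495 rad.

149 mrad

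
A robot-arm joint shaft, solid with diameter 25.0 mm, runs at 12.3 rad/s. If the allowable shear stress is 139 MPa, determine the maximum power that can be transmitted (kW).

5.25 kW

J = πd⁴/32 = π(0.0250)⁴/32 = 3.835×10^-8 m⁴.
T_max = τ_allow·J/r = 1.39×10^8 × 3.835×10^-8 / 0.0125 = 426.4 N·m.
ω = 12.3 rad/s, so P_max = T_max·ω = 5245 W.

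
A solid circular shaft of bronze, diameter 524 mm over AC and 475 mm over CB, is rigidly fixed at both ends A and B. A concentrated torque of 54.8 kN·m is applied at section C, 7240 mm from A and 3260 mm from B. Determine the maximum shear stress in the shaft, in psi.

227 psi

Compatibility: T_A·a/J_AC = T_B·b/J_CB with T_A + T_B = T₀.
J_AC = 7.40×10^-3 m⁴, J_CB = 5.00×10^-3 m⁴, so T_A = T₀·(J_AC/a)/((J_AC/a)+(J_CB/b)) = 21920 N·m, T_B = 32880 N·m.
τ in each portion: τ_AC = 7.76×10^5 Pa, τ_CB = 1.56×10^6 Pa; maximum is in CB.
τ_max = T_CB·r/J = 32880·0.237/5.00×10^-3 = 1.562×10^6 Pa.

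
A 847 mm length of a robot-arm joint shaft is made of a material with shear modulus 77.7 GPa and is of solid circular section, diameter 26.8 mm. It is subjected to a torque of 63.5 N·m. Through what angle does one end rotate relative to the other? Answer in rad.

0.0137 rad

J = πd⁴/32 = π(0.0268)⁴/32 = 5.065×10^-8 m⁴.
θ = T·L/(G·J) = 63.50 × 0.847 / (77.7×10⁹ × 5.065×10^-8) = 0.01367 rad.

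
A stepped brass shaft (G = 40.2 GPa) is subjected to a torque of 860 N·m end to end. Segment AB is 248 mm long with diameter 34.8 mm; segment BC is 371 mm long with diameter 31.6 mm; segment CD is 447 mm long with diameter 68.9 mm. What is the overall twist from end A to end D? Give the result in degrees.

7.00°

J_AB = π(0.0348)⁴/32 = 1.44×10^-7 m⁴; J_BC = π(0.0316)⁴/32 = 9.79×10^-8 m⁴; J_CD = π(0.0689)⁴/32 = 2.21×10^-6 m⁴.
θ = (T/G)·Σ L_i/J_i = (860.0/40.2×10⁹)·(0.248/1.44×10^-7 + 0.371/9.79×10^-8 + 0.447/2.21×10^-6) = 0.1222 rad.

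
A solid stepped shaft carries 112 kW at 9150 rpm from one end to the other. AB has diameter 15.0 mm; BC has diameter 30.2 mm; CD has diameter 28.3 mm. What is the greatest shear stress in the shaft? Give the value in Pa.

ω = 2π·9150/60 = 958.2 rad/s, so T = P/ω = 112×10³ / 958.2 = 116.9 N·m.
Under the same torque, τ_max = 16T/(πd³) is largest where d is smallest — segment AB (d = 15.0 mm).
τ_max = 16·116.9/(π·(0.0150)³) = 1.764×10^8 Pa.

1.76e8 Pa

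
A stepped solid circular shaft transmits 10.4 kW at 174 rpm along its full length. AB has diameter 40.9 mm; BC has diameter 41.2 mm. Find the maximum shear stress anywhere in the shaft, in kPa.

ω = 2π·174/60 = 18.22 rad/s, so T = P/ω = 10.4×10³ / 18.22 = 570.8 N·m.
Under the same torque, τ_max = 16T/(πd³) is largest where d is smallest — segment AB (d = 40.9 mm).
τ_max = 16·570.8/(π·(0.0409)³) = 4.249×10^7 Pa.

42500 kPa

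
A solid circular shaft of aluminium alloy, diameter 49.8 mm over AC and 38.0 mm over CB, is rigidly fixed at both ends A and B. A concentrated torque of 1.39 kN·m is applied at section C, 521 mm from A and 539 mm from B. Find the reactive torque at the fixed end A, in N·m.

1050 N·m

Compatibility: T_A·a/J_AC = T_B·b/J_CB with T_A + T_B = T₀.
J_AC = 6.04×10^-7 m⁴, J_CB = 2.05×10^-7 m⁴, so T_A = T₀·(J_AC/a)/((J_AC/a)+(J_CB/b)) = 1047 N·m, T_B = 343.1 N·m.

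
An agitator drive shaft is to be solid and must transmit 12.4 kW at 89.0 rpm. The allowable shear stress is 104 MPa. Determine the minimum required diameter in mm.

ω = 2π·89.0/60 = 9.320 rad/s, so T = P/ω = 12.4×10³ / 9.320 = 1330 N·m.
For a solid shaft τ_max = 16T/(πd³), so d = (16T/(π τ_allow))^(1/3) = (16·1330/(π·1.04×10^8))^(1/3) = 0.04024 m.

40.2 mm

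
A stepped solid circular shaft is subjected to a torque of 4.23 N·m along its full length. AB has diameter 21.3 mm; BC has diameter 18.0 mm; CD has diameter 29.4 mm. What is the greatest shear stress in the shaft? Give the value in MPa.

3.69 MPa

Under the same torque, τ_max = 16T/(πd³) is largest where d is smallest — segment BC (d = 18.0 mm).
τ_max = 16·4.230/(π·(0.0180)³) = 3.694×10^6 Pa.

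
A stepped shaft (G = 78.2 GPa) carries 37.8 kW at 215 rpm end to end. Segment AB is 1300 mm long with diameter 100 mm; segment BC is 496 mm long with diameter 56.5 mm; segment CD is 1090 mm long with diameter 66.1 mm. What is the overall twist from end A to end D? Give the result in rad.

0.0260 rad

ω = 2π·215/60 = 22.51 rad/s, so T = P/ω = 37.8×10³ / 22.51 = 1679 N·m.
J_AB = π(0.100)⁴/32 = 9.82×10^-6 m⁴; J_BC = π(0.0565)⁴/32 = 1.00×10^-6 m⁴; J_CD = π(0.0661)⁴/32 = 1.87×10^-6 m⁴.
θ = (T/G)·Σ L_i/J_i = (1679/78.2×10⁹)·(1.30/9.82×10^-6 + 0.496/1.00×10^-6 + 1.09/1.87×10^-6) = 0.02597 rad.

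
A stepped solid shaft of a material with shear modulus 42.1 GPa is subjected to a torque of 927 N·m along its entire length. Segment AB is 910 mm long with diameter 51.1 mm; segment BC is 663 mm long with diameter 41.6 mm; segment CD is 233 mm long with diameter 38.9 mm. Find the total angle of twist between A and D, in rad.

0.102 rad

J_AB = π(0.0511)⁴/32 = 6.69×10^-7 m⁴; J_BC = π(0.0416)⁴/32 = 2.94×10^-7 m⁴; J_CD = π(0.0389)⁴/32 = 2.25×10^-7 m⁴.
θ = (T/G)·Σ L_i/J_i = (927.0/42.1×10⁹)·(0.910/6.69×10^-7 + 0.663/2.94×10^-7 + 0.233/2.25×10^-7) = 0.1024 rad.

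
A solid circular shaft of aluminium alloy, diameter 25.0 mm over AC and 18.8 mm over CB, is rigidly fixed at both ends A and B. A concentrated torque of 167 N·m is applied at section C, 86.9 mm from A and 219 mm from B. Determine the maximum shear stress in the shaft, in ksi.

Compatibility: T_A·a/J_AC = T_B·b/J_CB with T_A + T_B = T₀.
J_AC = 3.83×10^-8 m⁴, J_CB = 1.23×10^-8 m⁴, so T_A = T₀·(J_AC/a)/((J_AC/a)+(J_CB/b)) = 148.2 N·m, T_B = 18.81 N·m.
τ in each portion: τ_AC = 4.83×10^7 Pa, τ_CB = 1.44×10^7 Pa; maximum is in AC.
τ_max = T_AC·r/J = 148.2·0.0125/3.83×10^-8 = 4.830×10^7 Pa.

7.01 ksi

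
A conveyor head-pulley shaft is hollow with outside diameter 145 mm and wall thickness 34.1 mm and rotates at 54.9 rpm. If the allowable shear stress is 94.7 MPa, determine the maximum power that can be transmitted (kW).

300 kW

J = π(d_o⁴ − d_i⁴)/32 = π(0.145⁴ − 0.0768⁴)/32 = 3.998×10^-5 m⁴.
T_max = τ_allow·J/r = 9.47×10^7 × 3.998×10^-5 / 0.0725 = 52230 N·m.
ω = 2π·54.9/60 = 5.749 rad/s, so P_max = T_max·ω = 3.003×10^5 W.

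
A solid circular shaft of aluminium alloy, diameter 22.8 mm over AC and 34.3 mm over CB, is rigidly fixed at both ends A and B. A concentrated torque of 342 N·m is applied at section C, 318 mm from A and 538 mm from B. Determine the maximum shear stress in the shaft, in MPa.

36.5 MPa

Compatibility: T_A·a/J_AC = T_B·b/J_CB with T_A + T_B = T₀.
J_AC = 2.65×10^-8 m⁴, J_CB = 1.36×10^-7 m⁴, so T_A = T₀·(J_AC/a)/((J_AC/a)+(J_CB/b)) = 84.92 N·m, T_B = 257.1 N·m.
τ in each portion: τ_AC = 3.65×10^7 Pa, τ_CB = 3.24×10^7 Pa; maximum is in AC.
τ_max = T_AC·r/J = 84.92·0.0114/2.65×10^-8 = 3.649×10^7 Pa.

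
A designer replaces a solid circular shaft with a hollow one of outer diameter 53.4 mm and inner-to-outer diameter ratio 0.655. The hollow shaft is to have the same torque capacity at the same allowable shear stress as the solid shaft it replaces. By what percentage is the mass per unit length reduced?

34.6 %

Equal τ_max and T ⇒ the solid shaft needs d_s³ = d_o³(1−k⁴), so d_s = 53.4·(1−0.655⁴)^(1/3) = 49.90 mm.
Area ratio A_h/A_s = d_o²(1−k²)/d_s² = (1−k²)/(1−k⁴)^(2/3) = 0.6539.
Mass saving = 1 − 0.6539 = 34.6 %.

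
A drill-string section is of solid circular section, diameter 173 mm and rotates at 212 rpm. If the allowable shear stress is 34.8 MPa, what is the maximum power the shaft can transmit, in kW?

J = πd⁴/32 = π(0.173)⁴/32 = 8.794×10^-5 m⁴.
T_max = τ_allow·J/r = 3.48×10^7 × 8.794×10^-5 / 0.0865 = 35380 N·m.
ω = 2π·212/60 = 22.20 rad/s, so P_max = T_max·ω = 7.854×10^5 W.

785 kW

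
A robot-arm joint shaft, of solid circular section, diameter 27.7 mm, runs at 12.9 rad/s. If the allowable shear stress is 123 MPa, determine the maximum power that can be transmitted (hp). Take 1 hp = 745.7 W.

J = πd⁴/32 = π(0.0277)⁴/32 = 5.780×10^-8 m⁴.
T_max = τ_allow·J/r = 1.23×10^8 × 5.780×10^-8 / 0.0138 = 513.3 N·m.
ω = 12.9 rad/s, so P_max = T_max·ω = 6622 W.

8.88 hp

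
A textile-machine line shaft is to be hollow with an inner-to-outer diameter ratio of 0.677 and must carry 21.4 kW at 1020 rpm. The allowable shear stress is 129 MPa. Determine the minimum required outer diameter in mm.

ω = 2π·1020/60 = 106.8 rad/s, so T = P/ω = 21.4×10³ / 106.8 = 200.3 N·m.
For a hollow shaft with d_i/d_o = 0.677: τ_max = 16T/(π d_o³ (1−k⁴)), so d_o = [16T/(π τ_allow (1−k⁴))]^(1/3) = [16·200.3/(π·1.29×10^8·0.7899)]^(1/3) = 0.02155 m.

21.6 mm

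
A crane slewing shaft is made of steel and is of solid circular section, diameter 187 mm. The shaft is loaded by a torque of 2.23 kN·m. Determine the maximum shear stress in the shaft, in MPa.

J = πd⁴/32 = π(0.187)⁴/32 = 1.201×10^-4 m⁴.
τ_max = T·r/J = 2230 × 0.0935 / 1.201×10^-4 = 1.737×10^6 Pa.

1.74 MPa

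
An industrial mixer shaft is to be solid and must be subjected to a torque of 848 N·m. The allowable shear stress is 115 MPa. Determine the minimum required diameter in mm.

33.5 mm

For a solid shaft τ_max = 16T/(πd³), so d = (16T/(π τ_allow))^(1/3) = (16·848.0/(π·1.15×10^8))^(1/3) = 0.03349 m.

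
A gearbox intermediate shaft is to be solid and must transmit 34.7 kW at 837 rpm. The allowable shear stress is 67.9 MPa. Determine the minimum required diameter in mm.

ω = 2π·837/60 = 87.65 rad/s, so T = P/ω = 34.7×10³ / 87.65 = 395.9 N·m.
For a solid shaft τ_max = 16T/(πd³), so d = (16T/(π τ_allow))^(1/3) = (16·395.9/(π·6.79×10^7))^(1/3) = 0.03097 m.

31.0 mm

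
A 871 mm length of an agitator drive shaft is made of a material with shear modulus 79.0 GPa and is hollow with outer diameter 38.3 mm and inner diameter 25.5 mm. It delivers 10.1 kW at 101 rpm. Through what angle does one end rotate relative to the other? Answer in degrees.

3.55°

ω = 2π·101/60 = 10.58 rad/s, so T = P/ω = 10.1×10³ / 10.58 = 954.9 N·m.
J = π(d_o⁴ − d_i⁴)/32 = π(0.0383⁴ − 0.0255⁴)/32 = 1.697×10^-7 m⁴.
θ = T·L/(G·J) = 954.9 × 0.871 / (79.0×10⁹ × 1.697×10^-7) = 0.06203 rad.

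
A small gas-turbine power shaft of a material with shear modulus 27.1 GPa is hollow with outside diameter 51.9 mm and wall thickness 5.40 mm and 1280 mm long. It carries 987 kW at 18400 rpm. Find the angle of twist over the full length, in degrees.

ω = 2π·18400/60 = 1927 rad/s, so T = P/ω = 987×10³ / 1927 = 512.2 N·m.
J = π(d_o⁴ − d_i⁴)/32 = π(0.0519⁴ − 0.0411⁴)/32 = 4.322×10^-7 m⁴.
θ = T·L/(G·J) = 512.2 × 1.28 / (27.1×10⁹ × 4.322×10^-7) = 0.05598 rad.

3.21°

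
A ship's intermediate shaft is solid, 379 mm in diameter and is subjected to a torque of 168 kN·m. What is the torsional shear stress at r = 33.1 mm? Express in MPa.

J = πd⁴/32 = π(0.379)⁴/32 = 2.026×10^-3 m⁴.
Shear stress varies linearly with radius: τ = T·r/J = 168000 × 0.0331 / 2.026×10^-3 = 2.745×10^6 Pa.

2.75 MPa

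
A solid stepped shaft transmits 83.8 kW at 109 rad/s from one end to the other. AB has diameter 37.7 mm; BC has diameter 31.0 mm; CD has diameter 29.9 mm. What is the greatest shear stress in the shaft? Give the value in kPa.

ω = 109 rad/s, so T = P/ω = 83.8×10³ / 109.0 = 768.8 N·m.
Under the same torque, τ_max = 16T/(πd³) is largest where d is smallest — segment CD (d = 29.9 mm).
τ_max = 16·768.8/(π·(0.0299)³) = 1.465×10^8 Pa.

146000 kPa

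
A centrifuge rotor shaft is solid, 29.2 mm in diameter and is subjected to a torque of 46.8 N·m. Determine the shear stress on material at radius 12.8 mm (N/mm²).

8.39 N/mm²

J = πd⁴/32 = π(0.0292)⁴/32 = 7.137×10^-8 m⁴.
Shear stress varies linearly with radius: τ = T·r/J = 46.80 × 0.0128 / 7.137×10^-8 = 8.393×10^6 Pa.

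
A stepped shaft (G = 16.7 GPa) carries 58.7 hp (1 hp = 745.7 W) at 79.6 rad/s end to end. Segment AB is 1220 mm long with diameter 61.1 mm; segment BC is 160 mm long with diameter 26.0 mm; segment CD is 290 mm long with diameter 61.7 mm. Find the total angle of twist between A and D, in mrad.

154 mrad

ω = 79.6 rad/s, so T = P/ω = 58.7×745.7 / 79.60 = 549.9 N·m.
J_AB = π(0.0611)⁴/32 = 1.37×10^-6 m⁴; J_BC = π(0.0260)⁴/32 = 4.49×10^-8 m⁴; J_CD = π(0.0617)⁴/32 = 1.42×10^-6 m⁴.
θ = (T/G)·Σ L_i/J_i = (549.9/16.7×10⁹)·(1.22/1.37×10^-6 + 0.160/4.49×10^-8 + 0.290/1.42×10^-6) = 0.1535 rad.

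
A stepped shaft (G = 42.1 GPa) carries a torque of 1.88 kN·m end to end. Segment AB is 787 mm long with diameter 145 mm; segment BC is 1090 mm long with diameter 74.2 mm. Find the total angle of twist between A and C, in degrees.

0.984°

J_AB = π(0.145)⁴/32 = 4.34×10^-5 m⁴; J_BC = π(0.0742)⁴/32 = 2.98×10^-6 m⁴.
θ = (T/G)·Σ L_i/J_i = (1880/42.1×10⁹)·(0.787/4.34×10^-5 + 1.09/2.98×10^-6) = 0.01717 rad.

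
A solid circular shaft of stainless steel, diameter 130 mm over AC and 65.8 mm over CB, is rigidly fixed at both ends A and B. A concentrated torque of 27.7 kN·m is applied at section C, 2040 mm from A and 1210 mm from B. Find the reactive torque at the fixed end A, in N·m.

24900 N·m

Compatibility: T_A·a/J_AC = T_B·b/J_CB with T_A + T_B = T₀.
J_AC = 2.80×10^-5 m⁴, J_CB = 1.84×10^-6 m⁴, so T_A = T₀·(J_AC/a)/((J_AC/a)+(J_CB/b)) = 24940 N·m, T_B = 2760 N·m.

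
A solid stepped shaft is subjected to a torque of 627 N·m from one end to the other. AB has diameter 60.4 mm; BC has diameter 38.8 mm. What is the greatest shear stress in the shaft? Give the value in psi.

7930 psi

Under the same torque, τ_max = 16T/(πd³) is largest where d is smallest — segment BC (d = 38.8 mm).
τ_max = 16·627.0/(π·(0.0388)³) = 5.467×10^7 Pa.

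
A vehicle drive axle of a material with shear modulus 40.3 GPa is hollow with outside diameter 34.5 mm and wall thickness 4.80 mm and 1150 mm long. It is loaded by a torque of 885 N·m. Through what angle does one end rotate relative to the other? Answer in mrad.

249 mrad

J = π(d_o⁴ − d_i⁴)/32 = π(0.0345⁴ − 0.0249⁴)/32 = 1.013×10^-7 m⁴.
θ = T·L/(G·J) = 885.0 × 1.15 / (40.3×10⁹ × 1.013×10^-7) = 0.2492 rad.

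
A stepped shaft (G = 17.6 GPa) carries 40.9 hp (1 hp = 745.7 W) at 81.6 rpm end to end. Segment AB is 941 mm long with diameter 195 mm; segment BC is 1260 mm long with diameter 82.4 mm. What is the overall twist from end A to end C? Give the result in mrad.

ω = 2π·81.6/60 = 8.545 rad/s, so T = P/ω = 40.9×745.7 / 8.545 = 3569 N·m.
J_AB = π(0.195)⁴/32 = 1.42×10^-4 m⁴; J_BC = π(0.0824)⁴/32 = 4.53×10^-6 m⁴.
θ = (T/G)·Σ L_i/J_i = (3569/17.6×10⁹)·(0.941/1.42×10^-4 + 1.26/4.53×10^-6) = 0.05780 rad.

57.8 mrad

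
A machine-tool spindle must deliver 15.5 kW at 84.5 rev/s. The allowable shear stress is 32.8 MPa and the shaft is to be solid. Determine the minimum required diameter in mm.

ω = 2π·84.5 = 530.9 rad/s, so T = P/ω = 15.5×10³ / 530.9 = 29.19 N·m.
For a solid shaft τ_max = 16T/(πd³), so d = (16T/(π τ_allow))^(1/3) = (16·29.19/(π·3.28×10^7))^(1/3) = 0.01655 m.

16.5 mm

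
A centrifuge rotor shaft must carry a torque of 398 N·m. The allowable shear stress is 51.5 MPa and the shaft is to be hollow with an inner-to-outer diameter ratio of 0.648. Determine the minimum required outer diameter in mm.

36.3 mm

For a hollow shaft with d_i/d_o = 0.648: τ_max = 16T/(π d_o³ (1−k⁴)), so d_o = [16T/(π τ_allow (1−k⁴))]^(1/3) = [16·398.0/(π·5.15×10^7·0.8237)]^(1/3) = 0.03629 m.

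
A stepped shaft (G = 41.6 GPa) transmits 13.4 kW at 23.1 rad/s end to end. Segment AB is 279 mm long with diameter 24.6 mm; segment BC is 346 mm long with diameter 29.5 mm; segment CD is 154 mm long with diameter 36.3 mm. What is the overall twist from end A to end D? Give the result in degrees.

ω = 23.1 rad/s, so T = P/ω = 13.4×10³ / 23.10 = 580.1 N·m.
J_AB = π(0.0246)⁴/32 = 3.60×10^-8 m⁴; J_BC = π(0.0295)⁴/32 = 7.44×10^-8 m⁴; J_CD = π(0.0363)⁴/32 = 1.70×10^-7 m⁴.
θ = (T/G)·Σ L_i/J_i = (580.1/41.6×10⁹)·(0.279/3.60×10^-8 + 0.346/7.44×10^-8 + 0.154/1.70×10^-7) = 0.1857 rad.

10.6°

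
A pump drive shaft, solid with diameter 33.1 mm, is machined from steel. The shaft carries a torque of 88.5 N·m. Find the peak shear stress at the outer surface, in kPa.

12400 kPa

J = πd⁴/32 = π(0.0331)⁴/32 = 1.178×10^-7 m⁴.
τ_max = T·r/J = 88.50 × 0.0166 / 1.178×10^-7 = 1.243×10^7 Pa.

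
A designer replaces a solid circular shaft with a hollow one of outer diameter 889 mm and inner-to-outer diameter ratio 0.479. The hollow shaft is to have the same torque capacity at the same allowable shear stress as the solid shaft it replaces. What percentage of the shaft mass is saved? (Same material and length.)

Equal τ_max and T ⇒ the solid shaft needs d_s³ = d_o³(1−k⁴), so d_s = 889·(1−0.479⁴)^(1/3) = 873.1 mm.
Area ratio A_h/A_s = d_o²(1−k²)/d_s² = (1−k²)/(1−k⁴)^(2/3) = 0.7988.
Mass saving = 1 − 0.7988 = 20.1 %.

20.1 %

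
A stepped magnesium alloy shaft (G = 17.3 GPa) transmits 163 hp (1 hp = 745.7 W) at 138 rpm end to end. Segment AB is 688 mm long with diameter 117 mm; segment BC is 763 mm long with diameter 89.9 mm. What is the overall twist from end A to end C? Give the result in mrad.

ω = 2π·138/60 = 14.45 rad/s, so T = P/ω = 163×745.7 / 14.45 = 8411 N·m.
J_AB = π(0.117)⁴/32 = 1.84×10^-5 m⁴; J_BC = π(0.0899)⁴/32 = 6.41×10^-6 m⁴.
θ = (T/G)·Σ L_i/J_i = (8411/17.3×10⁹)·(0.688/1.84×10^-5 + 0.763/6.41×10^-6) = 0.07603 rad.

76.0 mrad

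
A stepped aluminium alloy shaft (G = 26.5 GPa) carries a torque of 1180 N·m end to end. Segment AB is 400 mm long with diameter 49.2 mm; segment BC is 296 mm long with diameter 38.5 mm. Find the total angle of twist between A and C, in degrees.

J_AB = π(0.0492)⁴/32 = 5.75×10^-7 m⁴; J_BC = π(0.0385)⁴/32 = 2.16×10^-7 m⁴.
θ = (T/G)·Σ L_i/J_i = (1180/26.5×10⁹)·(0.400/5.75×10^-7 + 0.296/2.16×10^-7) = 0.09207 rad.

5.28°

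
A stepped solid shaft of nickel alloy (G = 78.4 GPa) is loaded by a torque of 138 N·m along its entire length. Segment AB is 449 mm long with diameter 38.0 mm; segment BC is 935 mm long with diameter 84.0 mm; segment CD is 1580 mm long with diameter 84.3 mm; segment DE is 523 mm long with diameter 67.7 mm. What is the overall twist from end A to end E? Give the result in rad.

J_AB = π(0.0380)⁴/32 = 2.05×10^-7 m⁴; J_BC = π(0.0840)⁴/32 = 4.89×10^-6 m⁴; J_CD = π(0.0843)⁴/32 = 4.96×10^-6 m⁴; J_DE = π(0.0677)⁴/32 = 2.06×10^-6 m⁴.
θ = (T/G)·Σ L_i/J_i = (138.0/78.4×10⁹)·(0.449/2.05×10^-7 + 0.935/4.89×10^-6 + 1.58/4.96×10^-6 + 0.523/2.06×10^-6) = 5.205×10^-3 rad.

0.00520 rad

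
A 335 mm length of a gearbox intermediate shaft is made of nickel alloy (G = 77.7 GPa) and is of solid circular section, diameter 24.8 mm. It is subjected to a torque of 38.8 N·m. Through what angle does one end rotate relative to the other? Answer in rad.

J = πd⁴/32 = π(0.0248)⁴/32 = 3.714×10^-8 m⁴.
θ = T·L/(G·J) = 38.80 × 0.335 / (77.7×10⁹ × 3.714×10^-8) = 4.505×10^-3 rad.

0.00450 rad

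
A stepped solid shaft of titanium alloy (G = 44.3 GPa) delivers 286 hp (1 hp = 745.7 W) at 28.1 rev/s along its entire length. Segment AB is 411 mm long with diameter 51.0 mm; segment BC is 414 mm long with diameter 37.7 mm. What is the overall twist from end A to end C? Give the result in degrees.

ω = 2π·28.1 = 176.6 rad/s, so T = P/ω = 286×745.7 / 176.6 = 1208 N·m.
J_AB = π(0.0510)⁴/32 = 6.64×10^-7 m⁴; J_BC = π(0.0377)⁴/32 = 1.98×10^-7 m⁴.
θ = (T/G)·Σ L_i/J_i = (1208/44.3×10⁹)·(0.411/6.64×10^-7 + 0.414/1.98×10^-7) = 0.07379 rad.

4.23°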